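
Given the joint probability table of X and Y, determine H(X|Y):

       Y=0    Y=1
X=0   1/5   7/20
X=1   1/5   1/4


H(X|Y) = Σ_y p(y) H(X|Y=y)
  p(Y=0) = 2/5, H(X|Y=0) = 1.0000
  p(Y=1) = 3/5, H(X|Y=1) = 0.9799
H(X|Y) = 0.4000×1.0000 + 0.6000×0.9799 = 0.9879 bits


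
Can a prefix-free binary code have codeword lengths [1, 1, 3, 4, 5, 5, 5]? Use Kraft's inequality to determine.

Kraft inequality: Σ 2^(-l_i) ≤ 1 for prefix-free code
Calculating: 2^(-1) + 2^(-1) + 2^(-3) + 2^(-4) + 2^(-5) + 2^(-5) + 2^(-5)
= 0.5 + 0.5 + 0.125 + 0.0625 + 0.03125 + 0.03125 + 0.03125
= 1.2812
Since 1.2812 > 1, prefix-free code does not exist


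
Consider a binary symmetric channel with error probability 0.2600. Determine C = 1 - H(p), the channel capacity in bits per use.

For BSC with error probability p:
C = 1 - H(p) where H(p) is binary entropy
H(0.2600) = -0.2600 × log₂(0.2600) - 0.7400 × log₂(0.7400)
H(p) = 0.8267
C = 1 - 0.8267 = 0.1733 bits/use


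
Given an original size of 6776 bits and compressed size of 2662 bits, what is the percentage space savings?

Space savings = (1 - Compressed/Original) × 100%
= (1 - 2662/6776) × 100%
= 60.71%


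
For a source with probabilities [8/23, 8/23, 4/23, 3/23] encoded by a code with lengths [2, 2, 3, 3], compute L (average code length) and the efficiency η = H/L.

Average length L = Σ p_i × l_i = 2.3043 bits
Entropy H = 1.8820 bits
Efficiency η = H/L × 100% = 81.67%


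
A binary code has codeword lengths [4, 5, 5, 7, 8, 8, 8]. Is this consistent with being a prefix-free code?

Kraft inequality: Σ 2^(-l_i) ≤ 1 for prefix-free code
Calculating: 2^(-4) + 2^(-5) + 2^(-5) + 2^(-7) + 2^(-8) + 2^(-8) + 2^(-8)
= 0.0625 + 0.03125 + 0.03125 + 0.0078125 + 0.00390625 + 0.00390625 + 0.00390625
= 0.1445
Since 0.1445 ≤ 1, prefix-free code exists


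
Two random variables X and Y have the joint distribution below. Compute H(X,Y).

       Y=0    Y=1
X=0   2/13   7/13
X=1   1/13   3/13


H(X,Y) = -Σ p(x,y) log₂ p(x,y)
  p(0,0)=2/13: -0.1538 × log₂(0.1538) = 0.4155
  p(0,1)=7/13: -0.5385 × log₂(0.5385) = 0.4809
  p(1,0)=1/13: -0.0769 × log₂(0.0769) = 0.2846
  p(1,1)=3/13: -0.2308 × log₂(0.2308) = 0.4882
H(X,Y) = 1.6692 bits


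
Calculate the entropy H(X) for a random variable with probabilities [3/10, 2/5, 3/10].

H(X) = -Σ p(x) log₂ p(x)
  -3/10 × log₂(3/10) = 0.5211
  -2/5 × log₂(2/5) = 0.5288
  -3/10 × log₂(3/10) = 0.5211
H(X) = 1.5710 bits


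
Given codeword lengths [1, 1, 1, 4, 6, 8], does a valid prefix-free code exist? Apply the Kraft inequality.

Kraft inequality: Σ 2^(-l_i) ≤ 1 for prefix-free code
Calculating: 2^(-1) + 2^(-1) + 2^(-1) + 2^(-4) + 2^(-6) + 2^(-8)
= 0.5 + 0.5 + 0.5 + 0.0625 + 0.015625 + 0.00390625
= 1.5820
Since 1.5820 > 1, prefix-free code does not exist


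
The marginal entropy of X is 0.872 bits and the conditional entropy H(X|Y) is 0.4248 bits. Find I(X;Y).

I(X;Y) = H(X) - H(X|Y)
I(X;Y) = 0.872 - 0.4248 = 0.4472 bits


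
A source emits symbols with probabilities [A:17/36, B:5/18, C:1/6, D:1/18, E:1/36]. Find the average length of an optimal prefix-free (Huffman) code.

Huffman tree construction:
Combine smallest probabilities repeatedly
Resulting codes:
  A: 0 (length 1)
  B: 11 (length 2)
  C: 101 (length 3)
  D: 1001 (length 4)
  E: 1000 (length 4)
Average length = Σ p(s) × length(s) = 1.8611 bits


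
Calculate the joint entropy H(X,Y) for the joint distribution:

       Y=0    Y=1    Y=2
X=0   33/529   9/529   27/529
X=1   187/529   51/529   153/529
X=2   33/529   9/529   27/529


H(X,Y) = -Σ p(x,y) log₂ p(x,y)
  p(0,0)=33/529: -0.0624 × log₂(0.0624) = 0.2497
  p(0,1)=9/529: -0.0170 × log₂(0.0170) = 0.1000
  p(0,2)=27/529: -0.0510 × log₂(0.0510) = 0.2191
  p(1,0)=187/529: -0.3535 × log₂(0.3535) = 0.5303
  p(1,1)=51/529: -0.0964 × log₂(0.0964) = 0.3253
  p(1,2)=153/529: -0.2892 × log₂(0.2892) = 0.5176
  p(2,0)=33/529: -0.0624 × log₂(0.0624) = 0.2497
  p(2,1)=9/529: -0.0170 × log₂(0.0170) = 0.1000
  p(2,2)=27/529: -0.0510 × log₂(0.0510) = 0.2191
H(X,Y) = 2.5108 bits


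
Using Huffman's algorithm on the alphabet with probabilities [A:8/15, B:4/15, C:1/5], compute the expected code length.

Huffman tree construction:
Combine smallest probabilities repeatedly
Resulting codes:
  A: 1 (length 1)
  B: 01 (length 2)
  C: 00 (length 2)
Average length = Σ p(s) × length(s) = 1.4667 bits


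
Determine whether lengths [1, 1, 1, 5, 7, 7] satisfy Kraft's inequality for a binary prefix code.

Kraft inequality: Σ 2^(-l_i) ≤ 1 for prefix-free code
Calculating: 2^(-1) + 2^(-1) + 2^(-1) + 2^(-5) + 2^(-7) + 2^(-7)
= 0.5 + 0.5 + 0.5 + 0.03125 + 0.0078125 + 0.0078125
= 1.5469
Since 1.5469 > 1, prefix-free code does not exist


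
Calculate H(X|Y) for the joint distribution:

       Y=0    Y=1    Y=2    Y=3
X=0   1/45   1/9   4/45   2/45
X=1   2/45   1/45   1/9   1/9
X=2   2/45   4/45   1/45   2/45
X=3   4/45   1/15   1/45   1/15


H(X|Y) = Σ_y p(y) H(X|Y=y)
  p(Y=0) = 1/5, H(X|Y=0) = 1.8366
  p(Y=1) = 13/45, H(X|Y=1) = 1.8262
  p(Y=2) = 11/45, H(X|Y=2) = 1.6767
  p(Y=3) = 4/15, H(X|Y=3) = 1.8879
H(X|Y) = 0.2000×1.8366 + 0.2889×1.8262 + 0.2444×1.6767 + 0.2667×1.8879 = 1.8082 bits


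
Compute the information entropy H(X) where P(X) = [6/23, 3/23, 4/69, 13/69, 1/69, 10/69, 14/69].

H(X) = -Σ p(x) log₂ p(x)
  -6/23 × log₂(6/23) = 0.5057
  -3/23 × log₂(3/23) = 0.3833
  -4/69 × log₂(4/69) = 0.2382
  -13/69 × log₂(13/69) = 0.4537
  -1/69 × log₂(1/69) = 0.0885
  -10/69 × log₂(10/69) = 0.4039
  -14/69 × log₂(14/69) = 0.4669
H(X) = 2.5402 bits


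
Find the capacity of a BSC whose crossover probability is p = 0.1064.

For BSC with error probability p:
C = 1 - H(p) where H(p) is binary entropy
H(0.1064) = -0.1064 × log₂(0.1064) - 0.8936 × log₂(0.8936)
H(p) = 0.4890
C = 1 - 0.4890 = 0.5110 bits/use


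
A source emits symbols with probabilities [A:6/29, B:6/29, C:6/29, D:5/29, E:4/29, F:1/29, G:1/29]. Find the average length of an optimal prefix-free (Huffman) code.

Huffman tree construction:
Combine smallest probabilities repeatedly
Resulting codes:
  A: 111 (length 3)
  B: 00 (length 2)
  C: 01 (length 2)
  D: 110 (length 3)
  E: 101 (length 3)
  F: 1000 (length 4)
  G: 1001 (length 4)
Average length = Σ p(s) × length(s) = 2.6552 bits


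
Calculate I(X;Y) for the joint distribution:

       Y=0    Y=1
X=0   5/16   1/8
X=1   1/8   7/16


H(X) = 0.9887, H(Y) = 0.9887, H(X,Y) = 1.7962
I(X;Y) = H(X) + H(Y) - H(X,Y) = 0.1812 bits


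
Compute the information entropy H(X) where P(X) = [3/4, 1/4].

H(X) = -Σ p(x) log₂ p(x)
  -3/4 × log₂(3/4) = 0.3113
  -1/4 × log₂(1/4) = 0.5000
H(X) = 0.8113 bits


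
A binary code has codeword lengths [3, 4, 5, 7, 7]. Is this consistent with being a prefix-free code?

Kraft inequality: Σ 2^(-l_i) ≤ 1 for prefix-free code
Calculating: 2^(-3) + 2^(-4) + 2^(-5) + 2^(-7) + 2^(-7)
= 0.125 + 0.0625 + 0.03125 + 0.0078125 + 0.0078125
= 0.2344
Since 0.2344 ≤ 1, prefix-free code exists


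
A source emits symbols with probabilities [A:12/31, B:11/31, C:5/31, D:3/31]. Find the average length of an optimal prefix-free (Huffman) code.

Huffman tree construction:
Combine smallest probabilities repeatedly
Resulting codes:
  A: 0 (length 1)
  B: 11 (length 2)
  C: 101 (length 3)
  D: 100 (length 3)
Average length = Σ p(s) × length(s) = 1.8710 bits


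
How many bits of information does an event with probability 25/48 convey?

Information content I(x) = -log₂(p(x))
I = -log₂(25/48) = -log₂(0.5208)
I = 0.9411 bits


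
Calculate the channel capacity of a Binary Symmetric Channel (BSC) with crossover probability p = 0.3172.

For BSC with error probability p:
C = 1 - H(p) where H(p) is binary entropy
H(0.3172) = -0.3172 × log₂(0.3172) - 0.6828 × log₂(0.6828)
H(p) = 0.9013
C = 1 - 0.9013 = 0.0987 bits/use


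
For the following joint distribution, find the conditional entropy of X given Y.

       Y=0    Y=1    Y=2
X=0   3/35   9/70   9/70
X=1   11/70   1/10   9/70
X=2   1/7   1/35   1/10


H(X|Y) = Σ_y p(y) H(X|Y=y)
  p(Y=0) = 27/70, H(X|Y=0) = 1.5407
  p(Y=1) = 9/35, H(X|Y=1) = 1.3821
  p(Y=2) = 5/14, H(X|Y=2) = 1.5755
H(X|Y) = 0.3857×1.5407 + 0.2571×1.3821 + 0.3571×1.5755 = 1.5123 bits


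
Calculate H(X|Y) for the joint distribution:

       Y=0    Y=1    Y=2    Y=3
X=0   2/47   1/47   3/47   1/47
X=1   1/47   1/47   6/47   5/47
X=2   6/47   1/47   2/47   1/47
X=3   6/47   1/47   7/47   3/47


H(X|Y) = Σ_y p(y) H(X|Y=y)
  p(Y=0) = 15/47, H(X|Y=0) = 1.7056
  p(Y=1) = 4/47, H(X|Y=1) = 2.0000
  p(Y=2) = 18/47, H(X|Y=2) = 1.8413
  p(Y=3) = 10/47, H(X|Y=3) = 1.6855
H(X|Y) = 0.3191×1.7056 + 0.0851×2.0000 + 0.3830×1.8413 + 0.2128×1.6855 = 1.7783 bits


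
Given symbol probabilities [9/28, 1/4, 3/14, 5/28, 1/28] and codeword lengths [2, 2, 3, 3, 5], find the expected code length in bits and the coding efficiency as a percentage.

Average length L = Σ p_i × l_i = 2.5000 bits
Entropy H = 2.1181 bits
Efficiency η = H/L × 100% = 84.72%


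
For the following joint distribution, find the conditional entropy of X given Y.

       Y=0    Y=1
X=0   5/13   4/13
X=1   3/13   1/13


H(X|Y) = Σ_y p(y) H(X|Y=y)
  p(Y=0) = 8/13, H(X|Y=0) = 0.9544
  p(Y=1) = 5/13, H(X|Y=1) = 0.7219
H(X|Y) = 0.6154×0.9544 + 0.3846×0.7219 = 0.8650 bits


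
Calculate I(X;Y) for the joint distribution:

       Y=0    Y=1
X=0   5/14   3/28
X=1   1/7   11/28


H(X) = 0.9963, H(Y) = 1.0000, H(X,Y) = 1.8064
I(X;Y) = H(X) + H(Y) - H(X,Y) = 0.1900 bits


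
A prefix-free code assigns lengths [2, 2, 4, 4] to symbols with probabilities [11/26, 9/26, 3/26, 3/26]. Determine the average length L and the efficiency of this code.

Average length L = Σ p_i × l_i = 2.4615 bits
Entropy H = 1.7738 bits
Efficiency η = H/L × 100% = 72.06%


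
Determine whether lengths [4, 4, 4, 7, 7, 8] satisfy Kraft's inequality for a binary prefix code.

Kraft inequality: Σ 2^(-l_i) ≤ 1 for prefix-free code
Calculating: 2^(-4) + 2^(-4) + 2^(-4) + 2^(-7) + 2^(-7) + 2^(-8)
= 0.0625 + 0.0625 + 0.0625 + 0.0078125 + 0.0078125 + 0.00390625
= 0.2070
Since 0.2070 ≤ 1, prefix-free code exists


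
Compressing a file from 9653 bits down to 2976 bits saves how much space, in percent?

Space savings = (1 - Compressed/Original) × 100%
= (1 - 2976/9653) × 100%
= 69.17%


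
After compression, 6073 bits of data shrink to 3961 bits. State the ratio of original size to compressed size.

Compression ratio = Original / Compressed
= 6073 / 3961 = 1.53:1


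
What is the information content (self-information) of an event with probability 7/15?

Information content I(x) = -log₂(p(x))
I = -log₂(7/15) = -log₂(0.4667)
I = 1.0995 bits


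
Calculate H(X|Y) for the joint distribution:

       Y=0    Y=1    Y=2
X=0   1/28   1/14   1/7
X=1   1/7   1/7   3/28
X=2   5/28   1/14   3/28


H(X|Y) = Σ_y p(y) H(X|Y=y)
  p(Y=0) = 5/14, H(X|Y=0) = 1.3610
  p(Y=1) = 2/7, H(X|Y=1) = 1.5000
  p(Y=2) = 5/14, H(X|Y=2) = 1.5710
H(X|Y) = 0.3571×1.3610 + 0.2857×1.5000 + 0.3571×1.5710 = 1.4757 bits


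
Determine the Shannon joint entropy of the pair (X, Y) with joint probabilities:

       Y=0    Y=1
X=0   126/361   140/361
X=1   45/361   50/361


H(X,Y) = -Σ p(x,y) log₂ p(x,y)
  p(0,0)=126/361: -0.3490 × log₂(0.3490) = 0.5300
  p(0,1)=140/361: -0.3878 × log₂(0.3878) = 0.5300
  p(1,0)=45/361: -0.1247 × log₂(0.1247) = 0.3745
  p(1,1)=50/361: -0.1385 × log₂(0.1385) = 0.3950
H(X,Y) = 1.8295 bits


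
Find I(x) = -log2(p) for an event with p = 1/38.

Information content I(x) = -log₂(p(x))
I = -log₂(1/38) = -log₂(0.0263)
I = 5.2479 bits


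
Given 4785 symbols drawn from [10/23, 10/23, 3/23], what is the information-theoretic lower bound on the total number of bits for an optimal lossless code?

Entropy H = 1.4282 bits/symbol
Minimum bits = H × n = 1.4282 × 4785
= 6833.91 bits


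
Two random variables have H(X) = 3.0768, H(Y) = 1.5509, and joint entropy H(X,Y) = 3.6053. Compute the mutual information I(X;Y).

I(X;Y) = H(X) + H(Y) - H(X,Y)
I(X;Y) = 3.0768 + 1.5509 - 3.6053 = 1.0224 bits


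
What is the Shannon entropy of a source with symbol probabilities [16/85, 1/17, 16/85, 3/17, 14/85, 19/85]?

H(X) = -Σ p(x) log₂ p(x)
  -16/85 × log₂(16/85) = 0.4535
  -1/17 × log₂(1/17) = 0.2404
  -16/85 × log₂(16/85) = 0.4535
  -3/17 × log₂(3/17) = 0.4416
  -14/85 × log₂(14/85) = 0.4286
  -19/85 × log₂(19/85) = 0.4832
H(X) = 2.5008 bits


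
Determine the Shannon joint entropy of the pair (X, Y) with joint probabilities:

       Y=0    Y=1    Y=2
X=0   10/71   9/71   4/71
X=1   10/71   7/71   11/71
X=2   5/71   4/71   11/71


H(X,Y) = -Σ p(x,y) log₂ p(x,y)
  p(0,0)=10/71: -0.1408 × log₂(0.1408) = 0.3983
  p(0,1)=9/71: -0.1268 × log₂(0.1268) = 0.3777
  p(0,2)=4/71: -0.0563 × log₂(0.0563) = 0.2338
  p(1,0)=10/71: -0.1408 × log₂(0.1408) = 0.3983
  p(1,1)=7/71: -0.0986 × log₂(0.0986) = 0.3295
  p(1,2)=11/71: -0.1549 × log₂(0.1549) = 0.4168
  p(2,0)=5/71: -0.0704 × log₂(0.0704) = 0.2696
  p(2,1)=4/71: -0.0563 × log₂(0.0563) = 0.2338
  p(2,2)=11/71: -0.1549 × log₂(0.1549) = 0.4168
H(X,Y) = 3.0746 bits


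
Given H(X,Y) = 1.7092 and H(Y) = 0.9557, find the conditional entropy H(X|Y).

Chain rule: H(X,Y) = H(X|Y) + H(Y)
H(X|Y) = H(X,Y) - H(Y) = 1.7092 - 0.9557 = 0.7535 bits


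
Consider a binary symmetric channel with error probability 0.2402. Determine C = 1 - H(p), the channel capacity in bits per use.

For BSC with error probability p:
C = 1 - H(p) where H(p) is binary entropy
H(0.2402) = -0.2402 × log₂(0.2402) - 0.7598 × log₂(0.7598)
H(p) = 0.7954
C = 1 - 0.7954 = 0.2046 bits/use


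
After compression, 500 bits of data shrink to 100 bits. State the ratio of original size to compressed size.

Compression ratio = Original / Compressed
= 500 / 100 = 5.00:1


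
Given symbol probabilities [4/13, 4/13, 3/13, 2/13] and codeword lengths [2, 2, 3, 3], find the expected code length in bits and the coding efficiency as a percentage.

Average length L = Σ p_i × l_i = 2.3846 bits
Entropy H = 1.9501 bits
Efficiency η = H/L × 100% = 81.78%


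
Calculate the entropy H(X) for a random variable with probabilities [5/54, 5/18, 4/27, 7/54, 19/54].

H(X) = -Σ p(x) log₂ p(x)
  -5/54 × log₂(5/54) = 0.3179
  -5/18 × log₂(5/18) = 0.5133
  -4/27 × log₂(4/27) = 0.4081
  -7/54 × log₂(7/54) = 0.3821
  -19/54 × log₂(19/54) = 0.5302
H(X) = 2.1516 bits


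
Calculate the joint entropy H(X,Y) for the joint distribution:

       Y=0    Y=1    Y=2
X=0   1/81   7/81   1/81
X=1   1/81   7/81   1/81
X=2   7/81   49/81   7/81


H(X,Y) = -Σ p(x,y) log₂ p(x,y)
  p(0,0)=1/81: -0.0123 × log₂(0.0123) = 0.0783
  p(0,1)=7/81: -0.0864 × log₂(0.0864) = 0.3053
  p(0,2)=1/81: -0.0123 × log₂(0.0123) = 0.0783
  p(1,0)=1/81: -0.0123 × log₂(0.0123) = 0.0783
  p(1,1)=7/81: -0.0864 × log₂(0.0864) = 0.3053
  p(1,2)=1/81: -0.0123 × log₂(0.0123) = 0.0783
  p(2,0)=7/81: -0.0864 × log₂(0.0864) = 0.3053
  p(2,1)=49/81: -0.6049 × log₂(0.6049) = 0.4387
  p(2,2)=7/81: -0.0864 × log₂(0.0864) = 0.3053
H(X,Y) = 1.9729 bits


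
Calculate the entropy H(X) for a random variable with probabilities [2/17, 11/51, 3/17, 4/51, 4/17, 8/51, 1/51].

H(X) = -Σ p(x) log₂ p(x)
  -2/17 × log₂(2/17) = 0.3632
  -11/51 × log₂(11/51) = 0.4773
  -3/17 × log₂(3/17) = 0.4416
  -4/51 × log₂(4/51) = 0.2880
  -4/17 × log₂(4/17) = 0.4912
  -8/51 × log₂(8/51) = 0.4192
  -1/51 × log₂(1/51) = 0.1112
H(X) = 2.5918 bits


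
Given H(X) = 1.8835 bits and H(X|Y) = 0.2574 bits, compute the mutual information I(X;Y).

I(X;Y) = H(X) - H(X|Y)
I(X;Y) = 1.8835 - 0.2574 = 1.6261 bits


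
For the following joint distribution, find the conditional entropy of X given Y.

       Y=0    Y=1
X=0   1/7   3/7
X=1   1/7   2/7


H(X|Y) = Σ_y p(y) H(X|Y=y)
  p(Y=0) = 2/7, H(X|Y=0) = 1.0000
  p(Y=1) = 5/7, H(X|Y=1) = 0.9710
H(X|Y) = 0.2857×1.0000 + 0.7143×0.9710 = 0.9793 bits


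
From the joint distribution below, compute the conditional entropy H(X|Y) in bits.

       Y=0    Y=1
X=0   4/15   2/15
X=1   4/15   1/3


H(X|Y) = Σ_y p(y) H(X|Y=y)
  p(Y=0) = 8/15, H(X|Y=0) = 1.0000
  p(Y=1) = 7/15, H(X|Y=1) = 0.8631
H(X|Y) = 0.5333×1.0000 + 0.4667×0.8631 = 0.9361 bits


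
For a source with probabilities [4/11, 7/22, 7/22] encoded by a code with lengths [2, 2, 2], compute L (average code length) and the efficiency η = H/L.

Average length L = Σ p_i × l_i = 2.0000 bits
Entropy H = 1.5820 bits
Efficiency η = H/L × 100% = 79.10%


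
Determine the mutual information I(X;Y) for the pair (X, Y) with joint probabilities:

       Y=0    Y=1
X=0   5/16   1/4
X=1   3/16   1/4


H(X) = 0.9887, H(Y) = 1.0000, H(X,Y) = 1.9772
I(X;Y) = H(X) + H(Y) - H(X,Y) = 0.0115 bits


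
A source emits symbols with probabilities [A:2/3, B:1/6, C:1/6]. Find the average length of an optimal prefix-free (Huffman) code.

Huffman tree construction:
Combine smallest probabilities repeatedly
Resulting codes:
  A: 1 (length 1)
  B: 00 (length 2)
  C: 01 (length 2)
Average length = Σ p(s) × length(s) = 1.3333 bits


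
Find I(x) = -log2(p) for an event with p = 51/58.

Information content I(x) = -log₂(p(x))
I = -log₂(51/58) = -log₂(0.8793)
I = 0.1856 bits


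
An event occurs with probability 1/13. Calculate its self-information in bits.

Information content I(x) = -log₂(p(x))
I = -log₂(1/13) = -log₂(0.0769)
I = 3.7004 bits


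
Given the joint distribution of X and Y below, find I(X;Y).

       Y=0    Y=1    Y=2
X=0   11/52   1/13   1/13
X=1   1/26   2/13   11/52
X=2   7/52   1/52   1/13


H(X) = 1.5472, H(Y) = 1.5609, H(X,Y) = 2.8974
I(X;Y) = H(X) + H(Y) - H(X,Y) = 0.2107 bits


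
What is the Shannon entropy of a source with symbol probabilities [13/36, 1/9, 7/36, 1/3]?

H(X) = -Σ p(x) log₂ p(x)
  -13/36 × log₂(13/36) = 0.5306
  -1/9 × log₂(1/9) = 0.3522
  -7/36 × log₂(7/36) = 0.4594
  -1/3 × log₂(1/3) = 0.5283
H(X) = 1.8706 bits


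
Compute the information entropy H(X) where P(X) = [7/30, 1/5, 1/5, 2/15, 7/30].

H(X) = -Σ p(x) log₂ p(x)
  -7/30 × log₂(7/30) = 0.4899
  -1/5 × log₂(1/5) = 0.4644
  -1/5 × log₂(1/5) = 0.4644
  -2/15 × log₂(2/15) = 0.3876
  -7/30 × log₂(7/30) = 0.4899
H(X) = 2.2961 bits


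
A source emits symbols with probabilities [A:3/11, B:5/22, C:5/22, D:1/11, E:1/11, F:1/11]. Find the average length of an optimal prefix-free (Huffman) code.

Huffman tree construction:
Combine smallest probabilities repeatedly
Resulting codes:
  A: 10 (length 2)
  B: 00 (length 2)
  C: 01 (length 2)
  D: 1110 (length 4)
  E: 1111 (length 4)
  F: 110 (length 3)
Average length = Σ p(s) × length(s) = 2.4545 bits


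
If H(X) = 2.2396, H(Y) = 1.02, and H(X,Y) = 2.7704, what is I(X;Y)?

I(X;Y) = H(X) + H(Y) - H(X,Y)
I(X;Y) = 2.2396 + 1.02 - 2.7704 = 0.4892 bits


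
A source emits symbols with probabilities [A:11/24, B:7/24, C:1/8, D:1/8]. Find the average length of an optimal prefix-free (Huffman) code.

Huffman tree construction:
Combine smallest probabilities repeatedly
Resulting codes:
  A: 0 (length 1)
  B: 11 (length 2)
  C: 100 (length 3)
  D: 101 (length 3)
Average length = Σ p(s) × length(s) = 1.7917 bits


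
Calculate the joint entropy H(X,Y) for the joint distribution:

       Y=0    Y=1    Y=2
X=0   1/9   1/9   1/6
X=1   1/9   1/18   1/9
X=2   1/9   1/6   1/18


H(X,Y) = -Σ p(x,y) log₂ p(x,y)
  p(0,0)=1/9: -0.1111 × log₂(0.1111) = 0.3522
  p(0,1)=1/9: -0.1111 × log₂(0.1111) = 0.3522
  p(0,2)=1/6: -0.1667 × log₂(0.1667) = 0.4308
  p(1,0)=1/9: -0.1111 × log₂(0.1111) = 0.3522
  p(1,1)=1/18: -0.0556 × log₂(0.0556) = 0.2317
  p(1,2)=1/9: -0.1111 × log₂(0.1111) = 0.3522
  p(2,0)=1/9: -0.1111 × log₂(0.1111) = 0.3522
  p(2,1)=1/6: -0.1667 × log₂(0.1667) = 0.4308
  p(2,2)=1/18: -0.0556 × log₂(0.0556) = 0.2317
H(X,Y) = 3.0860 bits


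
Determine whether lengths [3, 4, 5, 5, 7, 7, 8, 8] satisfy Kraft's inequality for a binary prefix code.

Kraft inequality: Σ 2^(-l_i) ≤ 1 for prefix-free code
Calculating: 2^(-3) + 2^(-4) + 2^(-5) + 2^(-5) + 2^(-7) + 2^(-7) + 2^(-8) + 2^(-8)
= 0.125 + 0.0625 + 0.03125 + 0.03125 + 0.0078125 + 0.0078125 + 0.00390625 + 0.00390625
= 0.2734
Since 0.2734 ≤ 1, prefix-free code exists


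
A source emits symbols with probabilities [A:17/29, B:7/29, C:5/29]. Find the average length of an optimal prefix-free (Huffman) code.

Huffman tree construction:
Combine smallest probabilities repeatedly
Resulting codes:
  A: 1 (length 1)
  B: 01 (length 2)
  C: 00 (length 2)
Average length = Σ p(s) × length(s) = 1.4138 bits


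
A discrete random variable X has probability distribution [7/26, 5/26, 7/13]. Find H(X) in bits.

H(X) = -Σ p(x) log₂ p(x)
  -7/26 × log₂(7/26) = 0.5097
  -5/26 × log₂(5/26) = 0.4574
  -7/13 × log₂(7/13) = 0.4809
H(X) = 1.4480 bits


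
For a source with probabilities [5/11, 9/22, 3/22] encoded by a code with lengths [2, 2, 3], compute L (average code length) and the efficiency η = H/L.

Average length L = Σ p_i × l_i = 2.1364 bits
Entropy H = 1.4365 bits
Efficiency η = H/L × 100% = 67.24%


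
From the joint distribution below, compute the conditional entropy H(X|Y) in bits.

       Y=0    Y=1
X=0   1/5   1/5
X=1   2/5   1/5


H(X|Y) = Σ_y p(y) H(X|Y=y)
  p(Y=0) = 3/5, H(X|Y=0) = 0.9183
  p(Y=1) = 2/5, H(X|Y=1) = 1.0000
H(X|Y) = 0.6000×0.9183 + 0.4000×1.0000 = 0.9510 bits


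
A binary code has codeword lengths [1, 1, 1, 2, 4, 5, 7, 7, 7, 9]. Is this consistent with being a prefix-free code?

Kraft inequality: Σ 2^(-l_i) ≤ 1 for prefix-free code
Calculating: 2^(-1) + 2^(-1) + 2^(-1) + 2^(-2) + 2^(-4) + 2^(-5) + 2^(-7) + 2^(-7) + 2^(-7) + 2^(-9)
= 0.5 + 0.5 + 0.5 + 0.25 + 0.0625 + 0.03125 + 0.0078125 + 0.0078125 + 0.0078125 + 0.001953125
= 1.8691
Since 1.8691 > 1, prefix-free code does not exist


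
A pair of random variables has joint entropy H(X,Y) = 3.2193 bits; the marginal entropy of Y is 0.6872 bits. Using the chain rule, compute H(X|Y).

Chain rule: H(X,Y) = H(X|Y) + H(Y)
H(X|Y) = H(X,Y) - H(Y) = 3.2193 - 0.6872 = 2.5321 bits


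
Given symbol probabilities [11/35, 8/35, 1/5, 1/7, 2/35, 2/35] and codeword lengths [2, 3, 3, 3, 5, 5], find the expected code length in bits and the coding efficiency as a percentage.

Average length L = Σ p_i × l_i = 2.9143 bits
Entropy H = 2.3489 bits
Efficiency η = H/L × 100% = 80.60%


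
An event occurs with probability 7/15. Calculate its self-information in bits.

Information content I(x) = -log₂(p(x))
I = -log₂(7/15) = -log₂(0.4667)
I = 1.0995 bits


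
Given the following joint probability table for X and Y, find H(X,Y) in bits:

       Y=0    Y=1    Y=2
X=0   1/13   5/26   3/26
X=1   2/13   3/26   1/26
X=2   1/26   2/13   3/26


H(X,Y) = -Σ p(x,y) log₂ p(x,y)
  p(0,0)=1/13: -0.0769 × log₂(0.0769) = 0.2846
  p(0,1)=5/26: -0.1923 × log₂(0.1923) = 0.4574
  p(0,2)=3/26: -0.1154 × log₂(0.1154) = 0.3595
  p(1,0)=2/13: -0.1538 × log₂(0.1538) = 0.4155
  p(1,1)=3/26: -0.1154 × log₂(0.1154) = 0.3595
  p(1,2)=1/26: -0.0385 × log₂(0.0385) = 0.1808
  p(2,0)=1/26: -0.0385 × log₂(0.0385) = 0.1808
  p(2,1)=2/13: -0.1538 × log₂(0.1538) = 0.4155
  p(2,2)=3/26: -0.1154 × log₂(0.1154) = 0.3595
H(X,Y) = 3.0130 bits


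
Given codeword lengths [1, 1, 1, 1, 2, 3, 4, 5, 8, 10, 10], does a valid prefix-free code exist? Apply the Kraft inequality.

Kraft inequality: Σ 2^(-l_i) ≤ 1 for prefix-free code
Calculating: 2^(-1) + 2^(-1) + 2^(-1) + 2^(-1) + 2^(-2) + 2^(-3) + 2^(-4) + 2^(-5) + 2^(-8) + 2^(-10) + 2^(-10)
= 0.5 + 0.5 + 0.5 + 0.5 + 0.25 + 0.125 + 0.0625 + 0.03125 + 0.00390625 + 0.0009765625 + 0.0009765625
= 2.4746
Since 2.4746 > 1, prefix-free code does not exist


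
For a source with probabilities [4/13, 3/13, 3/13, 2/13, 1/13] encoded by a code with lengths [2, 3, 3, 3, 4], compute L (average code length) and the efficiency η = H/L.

Average length L = Σ p_i × l_i = 2.7692 bits
Entropy H = 2.1997 bits
Efficiency η = H/L × 100% = 79.43%


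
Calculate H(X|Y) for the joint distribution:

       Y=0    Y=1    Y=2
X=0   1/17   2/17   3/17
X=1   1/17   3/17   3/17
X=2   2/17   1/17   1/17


H(X|Y) = Σ_y p(y) H(X|Y=y)
  p(Y=0) = 4/17, H(X|Y=0) = 1.5000
  p(Y=1) = 6/17, H(X|Y=1) = 1.4591
  p(Y=2) = 7/17, H(X|Y=2) = 1.4488
H(X|Y) = 0.2353×1.5000 + 0.3529×1.4591 + 0.4118×1.4488 = 1.4645 bits


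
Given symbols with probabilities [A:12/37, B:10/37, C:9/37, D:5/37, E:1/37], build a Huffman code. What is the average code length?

Huffman tree construction:
Combine smallest probabilities repeatedly
Resulting codes:
  A: 11 (length 2)
  B: 10 (length 2)
  C: 01 (length 2)
  D: 001 (length 3)
  E: 000 (length 3)
Average length = Σ p(s) × length(s) = 2.1622 bits


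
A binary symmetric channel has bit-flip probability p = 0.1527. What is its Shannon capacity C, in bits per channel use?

For BSC with error probability p:
C = 1 - H(p) where H(p) is binary entropy
H(0.1527) = -0.1527 × log₂(0.1527) - 0.8473 × log₂(0.8473)
H(p) = 0.6166
C = 1 - 0.6166 = 0.3834 bits/use


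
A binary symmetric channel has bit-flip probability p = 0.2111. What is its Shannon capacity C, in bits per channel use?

For BSC with error probability p:
C = 1 - H(p) where H(p) is binary entropy
H(0.2111) = -0.2111 × log₂(0.2111) - 0.7889 × log₂(0.7889)
H(p) = 0.7436
C = 1 - 0.7436 = 0.2564 bits/use


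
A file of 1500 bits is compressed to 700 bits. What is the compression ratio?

Compression ratio = Original / Compressed
= 1500 / 700 = 2.14:1


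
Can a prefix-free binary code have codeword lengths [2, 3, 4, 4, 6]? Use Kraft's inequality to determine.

Kraft inequality: Σ 2^(-l_i) ≤ 1 for prefix-free code
Calculating: 2^(-2) + 2^(-3) + 2^(-4) + 2^(-4) + 2^(-6)
= 0.25 + 0.125 + 0.0625 + 0.0625 + 0.015625
= 0.5156
Since 0.5156 ≤ 1, prefix-free code exists


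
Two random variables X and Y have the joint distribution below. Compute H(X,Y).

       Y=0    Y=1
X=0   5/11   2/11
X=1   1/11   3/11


H(X,Y) = -Σ p(x,y) log₂ p(x,y)
  p(0,0)=5/11: -0.4545 × log₂(0.4545) = 0.5170
  p(0,1)=2/11: -0.1818 × log₂(0.1818) = 0.4472
  p(1,0)=1/11: -0.0909 × log₂(0.0909) = 0.3145
  p(1,1)=3/11: -0.2727 × log₂(0.2727) = 0.5112
H(X,Y) = 1.7899 bits


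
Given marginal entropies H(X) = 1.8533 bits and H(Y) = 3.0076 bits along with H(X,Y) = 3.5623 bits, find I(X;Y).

I(X;Y) = H(X) + H(Y) - H(X,Y)
I(X;Y) = 1.8533 + 3.0076 - 3.5623 = 1.2986 bits


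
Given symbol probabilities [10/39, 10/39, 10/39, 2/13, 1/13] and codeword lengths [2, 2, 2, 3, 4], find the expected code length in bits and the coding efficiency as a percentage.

Average length L = Σ p_i × l_i = 2.3077 bits
Entropy H = 2.2105 bits
Efficiency η = H/L × 100% = 95.79%


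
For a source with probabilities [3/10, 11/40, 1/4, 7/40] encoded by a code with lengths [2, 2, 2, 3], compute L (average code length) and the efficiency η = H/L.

Average length L = Σ p_i × l_i = 2.1750 bits
Entropy H = 1.9733 bits
Efficiency η = H/L × 100% = 90.73%


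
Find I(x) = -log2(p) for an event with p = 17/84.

Information content I(x) = -log₂(p(x))
I = -log₂(17/84) = -log₂(0.2024)
I = 2.3049 bits


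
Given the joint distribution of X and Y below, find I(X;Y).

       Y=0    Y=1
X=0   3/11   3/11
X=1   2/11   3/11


H(X) = 0.9940, H(Y) = 0.9940, H(X,Y) = 1.9808
I(X;Y) = H(X) + H(Y) - H(X,Y) = 0.0072 bits


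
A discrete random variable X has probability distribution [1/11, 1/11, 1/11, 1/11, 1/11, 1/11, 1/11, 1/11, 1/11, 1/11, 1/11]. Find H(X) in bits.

H(X) = -Σ p(x) log₂ p(x)
  -1/11 × log₂(1/11) = 0.3145
  -1/11 × log₂(1/11) = 0.3145
  -1/11 × log₂(1/11) = 0.3145
  -1/11 × log₂(1/11) = 0.3145
  -1/11 × log₂(1/11) = 0.3145
  -1/11 × log₂(1/11) = 0.3145
  -1/11 × log₂(1/11) = 0.3145
  -1/11 × log₂(1/11) = 0.3145
  -1/11 × log₂(1/11) = 0.3145
  -1/11 × log₂(1/11) = 0.3145
  -1/11 × log₂(1/11) = 0.3145
H(X) = 3.4594 bits


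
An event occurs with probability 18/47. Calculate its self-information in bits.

Information content I(x) = -log₂(p(x))
I = -log₂(18/47) = -log₂(0.3830)
I = 1.3847 bits


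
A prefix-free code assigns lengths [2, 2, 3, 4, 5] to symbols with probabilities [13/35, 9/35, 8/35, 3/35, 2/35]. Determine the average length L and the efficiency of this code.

Average length L = Σ p_i × l_i = 2.5714 bits
Entropy H = 2.0610 bits
Efficiency η = H/L × 100% = 80.15%


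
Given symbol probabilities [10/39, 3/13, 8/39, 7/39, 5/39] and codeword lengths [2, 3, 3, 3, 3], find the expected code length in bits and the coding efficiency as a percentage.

Average length L = Σ p_i × l_i = 2.7436 bits
Entropy H = 2.2852 bits
Efficiency η = H/L × 100% = 83.29%


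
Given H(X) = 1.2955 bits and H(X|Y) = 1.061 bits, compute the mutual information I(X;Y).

I(X;Y) = H(X) - H(X|Y)
I(X;Y) = 1.2955 - 1.061 = 0.2345 bits


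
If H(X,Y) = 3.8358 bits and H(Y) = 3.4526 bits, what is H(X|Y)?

Chain rule: H(X,Y) = H(X|Y) + H(Y)
H(X|Y) = H(X,Y) - H(Y) = 3.8358 - 3.4526 = 0.3832 bits


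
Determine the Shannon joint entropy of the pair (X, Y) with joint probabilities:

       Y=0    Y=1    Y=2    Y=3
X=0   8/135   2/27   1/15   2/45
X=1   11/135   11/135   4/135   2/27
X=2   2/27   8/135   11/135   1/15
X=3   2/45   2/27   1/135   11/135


H(X,Y) = -Σ p(x,y) log₂ p(x,y)
  p(0,0)=8/135: -0.0593 × log₂(0.0593) = 0.2416
  p(0,1)=2/27: -0.0741 × log₂(0.0741) = 0.2781
  p(0,2)=1/15: -0.0667 × log₂(0.0667) = 0.2605
  p(0,3)=2/45: -0.0444 × log₂(0.0444) = 0.1996
  p(1,0)=11/135: -0.0815 × log₂(0.0815) = 0.2947
  p(1,1)=11/135: -0.0815 × log₂(0.0815) = 0.2947
  p(1,2)=4/135: -0.0296 × log₂(0.0296) = 0.1504
  p(1,3)=2/27: -0.0741 × log₂(0.0741) = 0.2781
  p(2,0)=2/27: -0.0741 × log₂(0.0741) = 0.2781
  p(2,1)=8/135: -0.0593 × log₂(0.0593) = 0.2416
  p(2,2)=11/135: -0.0815 × log₂(0.0815) = 0.2947
  p(2,3)=1/15: -0.0667 × log₂(0.0667) = 0.2605
  p(3,0)=2/45: -0.0444 × log₂(0.0444) = 0.1996
  p(3,1)=2/27: -0.0741 × log₂(0.0741) = 0.2781
  p(3,2)=1/135: -0.0074 × log₂(0.0074) = 0.0524
  p(3,3)=11/135: -0.0815 × log₂(0.0815) = 0.2947
H(X,Y) = 3.8978 bits


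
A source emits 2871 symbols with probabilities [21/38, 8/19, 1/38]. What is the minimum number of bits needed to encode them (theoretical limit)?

Entropy H = 1.1364 bits/symbol
Minimum bits = H × n = 1.1364 × 2871
= 3262.56 bits


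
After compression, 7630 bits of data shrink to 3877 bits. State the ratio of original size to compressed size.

Compression ratio = Original / Compressed
= 7630 / 3877 = 1.97:1


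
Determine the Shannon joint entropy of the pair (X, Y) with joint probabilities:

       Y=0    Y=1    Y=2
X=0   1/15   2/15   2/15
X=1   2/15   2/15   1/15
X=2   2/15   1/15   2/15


H(X,Y) = -Σ p(x,y) log₂ p(x,y)
  p(0,0)=1/15: -0.0667 × log₂(0.0667) = 0.2605
  p(0,1)=2/15: -0.1333 × log₂(0.1333) = 0.3876
  p(0,2)=2/15: -0.1333 × log₂(0.1333) = 0.3876
  p(1,0)=2/15: -0.1333 × log₂(0.1333) = 0.3876
  p(1,1)=2/15: -0.1333 × log₂(0.1333) = 0.3876
  p(1,2)=1/15: -0.0667 × log₂(0.0667) = 0.2605
  p(2,0)=2/15: -0.1333 × log₂(0.1333) = 0.3876
  p(2,1)=1/15: -0.0667 × log₂(0.0667) = 0.2605
  p(2,2)=2/15: -0.1333 × log₂(0.1333) = 0.3876
H(X,Y) = 3.1069 bits


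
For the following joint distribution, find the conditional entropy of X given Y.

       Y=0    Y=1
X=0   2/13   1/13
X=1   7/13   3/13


H(X|Y) = Σ_y p(y) H(X|Y=y)
  p(Y=0) = 9/13, H(X|Y=0) = 0.7642
  p(Y=1) = 4/13, H(X|Y=1) = 0.8113
H(X|Y) = 0.6923×0.7642 + 0.3077×0.8113 = 0.7787 bits


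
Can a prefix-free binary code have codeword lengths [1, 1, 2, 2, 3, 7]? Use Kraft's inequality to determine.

Kraft inequality: Σ 2^(-l_i) ≤ 1 for prefix-free code
Calculating: 2^(-1) + 2^(-1) + 2^(-2) + 2^(-2) + 2^(-3) + 2^(-7)
= 0.5 + 0.5 + 0.25 + 0.25 + 0.125 + 0.0078125
= 1.6328
Since 1.6328 > 1, prefix-free code does not exist


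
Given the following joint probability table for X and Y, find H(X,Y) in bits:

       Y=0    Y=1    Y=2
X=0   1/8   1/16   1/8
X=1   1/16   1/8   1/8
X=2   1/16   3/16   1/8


H(X,Y) = -Σ p(x,y) log₂ p(x,y)
  p(0,0)=1/8: -0.1250 × log₂(0.1250) = 0.3750
  p(0,1)=1/16: -0.0625 × log₂(0.0625) = 0.2500
  p(0,2)=1/8: -0.1250 × log₂(0.1250) = 0.3750
  p(1,0)=1/16: -0.0625 × log₂(0.0625) = 0.2500
  p(1,1)=1/8: -0.1250 × log₂(0.1250) = 0.3750
  p(1,2)=1/8: -0.1250 × log₂(0.1250) = 0.3750
  p(2,0)=1/16: -0.0625 × log₂(0.0625) = 0.2500
  p(2,1)=3/16: -0.1875 × log₂(0.1875) = 0.4528
  p(2,2)=1/8: -0.1250 × log₂(0.1250) = 0.3750
H(X,Y) = 3.0778 bits


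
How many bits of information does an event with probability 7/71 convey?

Information content I(x) = -log₂(p(x))
I = -log₂(7/71) = -log₂(0.0986)
I = 3.3424 bits


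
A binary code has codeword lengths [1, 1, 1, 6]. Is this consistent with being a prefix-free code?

Kraft inequality: Σ 2^(-l_i) ≤ 1 for prefix-free code
Calculating: 2^(-1) + 2^(-1) + 2^(-1) + 2^(-6)
= 0.5 + 0.5 + 0.5 + 0.015625
= 1.5156
Since 1.5156 > 1, prefix-free code does not exist


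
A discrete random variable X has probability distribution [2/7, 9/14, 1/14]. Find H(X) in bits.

H(X) = -Σ p(x) log₂ p(x)
  -2/7 × log₂(2/7) = 0.5164
  -9/14 × log₂(9/14) = 0.4098
  -1/14 × log₂(1/14) = 0.2720
H(X) = 1.1981 bits


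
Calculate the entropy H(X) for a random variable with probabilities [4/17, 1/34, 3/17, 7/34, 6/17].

H(X) = -Σ p(x) log₂ p(x)
  -4/17 × log₂(4/17) = 0.4912
  -1/34 × log₂(1/34) = 0.1496
  -3/17 × log₂(3/17) = 0.4416
  -7/34 × log₂(7/34) = 0.4694
  -6/17 × log₂(6/17) = 0.5303
H(X) = 2.0821 bits


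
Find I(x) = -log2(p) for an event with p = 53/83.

Information content I(x) = -log₂(p(x))
I = -log₂(53/83) = -log₂(0.6386)
I = 0.6471 bits


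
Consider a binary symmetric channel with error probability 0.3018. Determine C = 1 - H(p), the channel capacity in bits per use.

For BSC with error probability p:
C = 1 - H(p) where H(p) is binary entropy
H(0.3018) = -0.3018 × log₂(0.3018) - 0.6982 × log₂(0.6982)
H(p) = 0.8835
C = 1 - 0.8835 = 0.1165 bits/use


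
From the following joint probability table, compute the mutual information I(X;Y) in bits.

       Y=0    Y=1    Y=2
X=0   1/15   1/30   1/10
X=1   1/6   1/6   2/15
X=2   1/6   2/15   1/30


H(X) = 1.5058, H(Y) = 1.5656, H(X,Y) = 2.9874
I(X;Y) = H(X) + H(Y) - H(X,Y) = 0.0840 bits


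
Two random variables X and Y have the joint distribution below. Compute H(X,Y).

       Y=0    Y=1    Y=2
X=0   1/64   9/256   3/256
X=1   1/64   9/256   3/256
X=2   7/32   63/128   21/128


H(X,Y) = -Σ p(x,y) log₂ p(x,y)
  p(0,0)=1/64: -0.0156 × log₂(0.0156) = 0.0938
  p(0,1)=9/256: -0.0352 × log₂(0.0352) = 0.1698
  p(0,2)=3/256: -0.0117 × log₂(0.0117) = 0.0752
  p(1,0)=1/64: -0.0156 × log₂(0.0156) = 0.0938
  p(1,1)=9/256: -0.0352 × log₂(0.0352) = 0.1698
  p(1,2)=3/256: -0.0117 × log₂(0.0117) = 0.0752
  p(2,0)=7/32: -0.2188 × log₂(0.2188) = 0.4796
  p(2,1)=63/128: -0.4922 × log₂(0.4922) = 0.5034
  p(2,2)=21/128: -0.1641 × log₂(0.1641) = 0.4278
H(X,Y) = 2.0883 bits


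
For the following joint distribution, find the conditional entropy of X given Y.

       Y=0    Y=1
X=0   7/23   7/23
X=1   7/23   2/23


H(X|Y) = Σ_y p(y) H(X|Y=y)
  p(Y=0) = 14/23, H(X|Y=0) = 1.0000
  p(Y=1) = 9/23, H(X|Y=1) = 0.7642
H(X|Y) = 0.6087×1.0000 + 0.3913×0.7642 = 0.9077 bits


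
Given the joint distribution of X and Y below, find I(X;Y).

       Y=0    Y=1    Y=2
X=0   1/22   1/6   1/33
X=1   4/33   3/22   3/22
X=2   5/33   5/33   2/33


H(X) = 1.5557, H(Y) = 1.5285, H(X,Y) = 3.0095
I(X;Y) = H(X) + H(Y) - H(X,Y) = 0.0748 bits


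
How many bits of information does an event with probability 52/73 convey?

Information content I(x) = -log₂(p(x))
I = -log₂(52/73) = -log₂(0.7123)
I = 0.4894 bits


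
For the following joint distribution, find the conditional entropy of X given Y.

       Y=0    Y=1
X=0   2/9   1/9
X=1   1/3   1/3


H(X|Y) = Σ_y p(y) H(X|Y=y)
  p(Y=0) = 5/9, H(X|Y=0) = 0.9710
  p(Y=1) = 4/9, H(X|Y=1) = 0.8113
H(X|Y) = 0.5556×0.9710 + 0.4444×0.8113 = 0.9000 bits


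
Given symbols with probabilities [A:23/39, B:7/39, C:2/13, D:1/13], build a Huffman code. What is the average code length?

Huffman tree construction:
Combine smallest probabilities repeatedly
Resulting codes:
  A: 1 (length 1)
  B: 00 (length 2)
  C: 011 (length 3)
  D: 010 (length 3)
Average length = Σ p(s) × length(s) = 1.6410 bits


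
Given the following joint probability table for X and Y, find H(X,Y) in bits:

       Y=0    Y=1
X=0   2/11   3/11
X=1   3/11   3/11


H(X,Y) = -Σ p(x,y) log₂ p(x,y)
  p(0,0)=2/11: -0.1818 × log₂(0.1818) = 0.4472
  p(0,1)=3/11: -0.2727 × log₂(0.2727) = 0.5112
  p(1,0)=3/11: -0.2727 × log₂(0.2727) = 0.5112
  p(1,1)=3/11: -0.2727 × log₂(0.2727) = 0.5112
H(X,Y) = 1.9808 bits


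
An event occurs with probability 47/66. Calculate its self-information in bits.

Information content I(x) = -log₂(p(x))
I = -log₂(47/66) = -log₂(0.7121)
I = 0.4898 bits


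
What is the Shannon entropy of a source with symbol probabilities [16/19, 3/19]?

H(X) = -Σ p(x) log₂ p(x)
  -16/19 × log₂(16/19) = 0.2088
  -3/19 × log₂(3/19) = 0.4205
H(X) = 0.6292 bits


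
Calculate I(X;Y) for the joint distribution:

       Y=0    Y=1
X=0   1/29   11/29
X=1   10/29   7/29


H(X) = 0.9784, H(Y) = 0.9576, H(X,Y) = 1.7227
I(X;Y) = H(X) + H(Y) - H(X,Y) = 0.2133 bits


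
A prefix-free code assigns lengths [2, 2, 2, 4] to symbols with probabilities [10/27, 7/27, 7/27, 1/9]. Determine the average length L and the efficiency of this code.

Average length L = Σ p_i × l_i = 2.2222 bits
Entropy H = 1.8928 bits
Efficiency η = H/L × 100% = 85.17%


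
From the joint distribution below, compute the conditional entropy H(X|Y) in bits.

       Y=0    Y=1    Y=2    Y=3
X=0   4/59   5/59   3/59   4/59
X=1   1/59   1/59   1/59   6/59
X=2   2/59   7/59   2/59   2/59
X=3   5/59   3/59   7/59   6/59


H(X|Y) = Σ_y p(y) H(X|Y=y)
  p(Y=0) = 12/59, H(X|Y=0) = 1.7842
  p(Y=1) = 16/59, H(X|Y=1) = 1.7490
  p(Y=2) = 13/59, H(X|Y=2) = 1.6692
  p(Y=3) = 18/59, H(X|Y=3) = 1.8911
H(X|Y) = 0.2034×1.7842 + 0.2712×1.7490 + 0.2203×1.6692 + 0.3051×1.8911 = 1.7819 bits


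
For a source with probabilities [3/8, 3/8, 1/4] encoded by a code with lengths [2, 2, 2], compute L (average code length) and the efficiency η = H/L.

Average length L = Σ p_i × l_i = 2.0000 bits
Entropy H = 1.5613 bits
Efficiency η = H/L × 100% = 78.06%


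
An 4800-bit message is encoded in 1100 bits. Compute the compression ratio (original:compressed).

Compression ratio = Original / Compressed
= 4800 / 1100 = 4.36:1


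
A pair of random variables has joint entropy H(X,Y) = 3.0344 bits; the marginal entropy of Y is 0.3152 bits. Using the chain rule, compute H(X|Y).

Chain rule: H(X,Y) = H(X|Y) + H(Y)
H(X|Y) = H(X,Y) - H(Y) = 3.0344 - 0.3152 = 2.7192 bits


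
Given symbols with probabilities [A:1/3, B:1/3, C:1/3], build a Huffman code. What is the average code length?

Huffman tree construction:
Combine smallest probabilities repeatedly
Resulting codes:
  A: 10 (length 2)
  B: 11 (length 2)
  C: 0 (length 1)
Average length = Σ p(s) × length(s) = 1.6667 bits


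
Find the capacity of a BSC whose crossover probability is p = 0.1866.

For BSC with error probability p:
C = 1 - H(p) where H(p) is binary entropy
H(0.1866) = -0.1866 × log₂(0.1866) - 0.8134 × log₂(0.8134)
H(p) = 0.6943
C = 1 - 0.6943 = 0.3057 bits/use
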